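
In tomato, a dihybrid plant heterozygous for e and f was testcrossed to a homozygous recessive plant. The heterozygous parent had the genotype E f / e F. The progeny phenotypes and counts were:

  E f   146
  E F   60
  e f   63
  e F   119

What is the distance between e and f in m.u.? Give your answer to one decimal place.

The recombinant classes are E F and e f: 60 + 63 = 123.
Recombination frequency = 123/388 = 0.3170 ≈ 31.7%, i.e. 31.7 m.u.

31.7 m.u.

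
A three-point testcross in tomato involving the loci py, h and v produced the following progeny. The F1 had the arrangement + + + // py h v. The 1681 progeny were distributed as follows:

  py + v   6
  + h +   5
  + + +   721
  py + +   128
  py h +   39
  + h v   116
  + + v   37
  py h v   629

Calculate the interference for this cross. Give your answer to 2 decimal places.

0.17

The two rarest classes, + h + and py + v, are the double crossovers. Comparing them with the parentals, only the h allele has switched, so h is the middle locus and the order is v – h – py.
v–h: (76 + 11)/1681 = 0.0518; h–py: (244 + 11)/1681 = 0.1517.
Expected DCO frequency = 0.0518 × 0.1517 ≈ 0.00786; observed = 11/1681 ≈ 0.00654.
Coefficient of coincidence = 0.00654/0.00786 ≈ 0.83; interference = 1 − 0.83 = 0.17.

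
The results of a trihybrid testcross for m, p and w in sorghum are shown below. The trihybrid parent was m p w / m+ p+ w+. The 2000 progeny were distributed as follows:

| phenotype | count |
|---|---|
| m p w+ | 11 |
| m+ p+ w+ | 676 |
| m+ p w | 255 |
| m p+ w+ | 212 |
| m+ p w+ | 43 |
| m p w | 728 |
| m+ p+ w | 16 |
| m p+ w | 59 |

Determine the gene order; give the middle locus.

The two rarest classes, m p w+ and m+ p+ w, are the double crossovers. Comparing them with the parentals, only the w allele has switched, so w is the middle locus and the order is p – w – m.

w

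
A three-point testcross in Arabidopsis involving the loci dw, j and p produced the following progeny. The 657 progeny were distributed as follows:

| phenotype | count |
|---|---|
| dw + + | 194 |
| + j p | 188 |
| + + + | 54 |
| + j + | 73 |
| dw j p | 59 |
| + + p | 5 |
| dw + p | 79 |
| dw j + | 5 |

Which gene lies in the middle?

j

The two most frequent reciprocal classes, + j p and dw + +, are the parental types, so the F1 was + j p / dw + +.
The two rarest classes, + + p and dw j +, are the double crossovers. Comparing them with the parentals, only the j allele has switched, so j is the middle locus and the order is dw – j – p.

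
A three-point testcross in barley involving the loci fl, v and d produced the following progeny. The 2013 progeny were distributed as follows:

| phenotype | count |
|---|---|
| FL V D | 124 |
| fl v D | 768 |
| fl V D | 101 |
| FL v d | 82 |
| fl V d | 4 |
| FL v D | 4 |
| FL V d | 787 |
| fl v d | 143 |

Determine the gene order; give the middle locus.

fl

The two most frequent reciprocal classes, fl v D and FL V d, are the parental types, so the F1 was fl v D / FL V d.
The two rarest classes, FL v D and fl V d, are the double crossovers. Comparing them with the parentals, only the fl allele has switched, so fl is the middle locus and the order is v – fl – d.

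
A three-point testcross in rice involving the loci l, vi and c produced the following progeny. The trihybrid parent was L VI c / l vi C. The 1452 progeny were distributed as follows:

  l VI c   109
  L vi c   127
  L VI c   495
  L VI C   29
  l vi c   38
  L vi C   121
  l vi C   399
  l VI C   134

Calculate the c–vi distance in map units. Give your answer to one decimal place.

The two rarest classes, L VI C and l vi c, are the double crossovers. Comparing them with the parentals, only the c allele has switched, so c is the middle locus and the order is vi – c – l.
Crossovers in the vi–c interval produce the single-crossover classes L vi c and l VI C (127 + 134 = 261) plus the double crossovers (67).
RF(vi–c) = (261 + 67) / 1452 = 328/1452 = 0.2259 → 22.6 map units.

22.6 map units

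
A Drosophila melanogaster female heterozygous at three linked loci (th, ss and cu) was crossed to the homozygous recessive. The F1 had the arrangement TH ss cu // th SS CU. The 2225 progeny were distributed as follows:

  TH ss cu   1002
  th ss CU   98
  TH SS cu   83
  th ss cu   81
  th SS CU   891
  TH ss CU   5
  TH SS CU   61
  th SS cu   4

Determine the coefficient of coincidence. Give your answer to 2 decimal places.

0.70

The two rarest classes, TH ss CU and th SS cu, are the double crossovers. Comparing them with the parentals, only the cu allele has switched, so cu is the middle locus and the order is th – cu – ss.
th–cu: (142 + 9)/2225 = 0.0679; cu–ss: (181 + 9)/2225 = 0.0854.
Expected DCO frequency = 0.0679 × 0.0854 ≈ 0.00580; observed = 9/2225 ≈ 0.00404.
Coefficient of coincidence = 0.00404/0.00580 ≈ 0.70.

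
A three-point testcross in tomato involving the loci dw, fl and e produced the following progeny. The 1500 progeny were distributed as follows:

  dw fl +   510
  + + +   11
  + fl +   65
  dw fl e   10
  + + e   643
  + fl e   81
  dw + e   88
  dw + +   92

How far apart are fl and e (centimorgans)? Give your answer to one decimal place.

The two most frequent reciprocal classes, + + e and dw fl +, are the parental types, so the F1 was + + e / dw fl +.
The two rarest classes, + + + and dw fl e, are the double crossovers. Comparing them with the parentals, only the e allele has switched, so e is the middle locus and the order is dw – e – fl.
Crossovers in the e–fl interval produce the single-crossover classes + fl e and dw + + (81 + 92 = 173) plus the double crossovers (21).
RF(e–fl) = (173 + 21) / 1500 = 194/1500 = 0.1293 → 12.9 centimorgans.

12.9 centimorgans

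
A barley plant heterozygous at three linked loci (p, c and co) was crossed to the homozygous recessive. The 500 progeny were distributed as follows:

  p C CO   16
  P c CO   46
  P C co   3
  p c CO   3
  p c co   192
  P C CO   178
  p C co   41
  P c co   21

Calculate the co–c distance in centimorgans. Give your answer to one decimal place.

18.6 centimorgans

The two most frequent reciprocal classes, P C CO and p c co, are the parental types, so the F1 was P C CO / p c co.
The two rarest classes, P C co and p c CO, are the double crossovers. Comparing them with the parentals, only the co allele has switched, so co is the middle locus and the order is c – co – p.
Crossovers in the c–co interval produce the single-crossover classes P c CO and p C co (46 + 41 = 87) plus the double crossovers (6).
RF(c–co) = (87 + 6) / 500 = 93/500 = 0.1860 → 18.6 centimorgans.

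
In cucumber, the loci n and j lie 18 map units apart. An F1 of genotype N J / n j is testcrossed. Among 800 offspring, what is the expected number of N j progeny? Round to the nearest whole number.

A map distance of 18 map units corresponds to a recombination frequency of 0.180.
The F1 is N J / n j, so N j is a recombinant gamete class with expected frequency r/2 = 0.180/2 = 0.0900.
Expected number = 0.0900 × 800 = 72.00 ≈ 72.

72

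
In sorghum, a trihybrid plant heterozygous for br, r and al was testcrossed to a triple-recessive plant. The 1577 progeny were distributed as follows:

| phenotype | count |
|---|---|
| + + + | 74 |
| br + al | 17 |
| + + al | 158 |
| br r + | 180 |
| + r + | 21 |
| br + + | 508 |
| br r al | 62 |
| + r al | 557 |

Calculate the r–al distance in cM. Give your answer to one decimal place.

The two most frequent reciprocal classes, br + + and + r al, are the parental types, so the F1 was br + + / + r al.
The two rarest classes, br + al and + r +, are the double crossovers. Comparing them with the parentals, only the al allele has switched, so al is the middle locus and the order is r – al – br.
Crossovers in the r–al interval produce the single-crossover classes br r + and + + al (180 + 158 = 338) plus the double crossovers (38).
RF(r–al) = (338 + 38) / 1577 = 376/1577 = 0.2384 → 23.8 cM.

23.8 cM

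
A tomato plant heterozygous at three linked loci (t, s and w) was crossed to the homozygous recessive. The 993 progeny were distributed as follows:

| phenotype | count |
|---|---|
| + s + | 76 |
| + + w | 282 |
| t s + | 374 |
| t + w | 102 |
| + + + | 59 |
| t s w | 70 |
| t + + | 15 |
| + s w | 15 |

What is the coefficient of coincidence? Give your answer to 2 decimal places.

The two most frequent reciprocal classes, + + w and t s +, are the parental types, so the F1 was + + w / t s +.
The two rarest classes, + s w and t + +, are the double crossovers. Comparing them with the parentals, only the s allele has switched, so s is the middle locus and the order is t – s – w.
t–s: (178 + 30)/993 = 0.2095; s–w: (129 + 30)/993 = 0.1601.
Expected DCO frequency = 0.2095 × 0.1601 ≈ 0.03354; observed = 30/993 ≈ 0.03021.
Coefficient of coincidence = 0.03021/0.03354 ≈ 0.90.

0.90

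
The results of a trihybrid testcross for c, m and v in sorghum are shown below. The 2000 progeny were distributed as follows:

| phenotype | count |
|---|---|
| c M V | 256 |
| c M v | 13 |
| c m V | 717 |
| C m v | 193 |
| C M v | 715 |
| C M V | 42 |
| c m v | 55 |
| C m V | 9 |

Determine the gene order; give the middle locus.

The two most frequent reciprocal classes, c m V and C M v, are the parental types, so the F1 was c m V / C M v.
The two rarest classes, C m V and c M v, are the double crossovers. Comparing them with the parentals, only the c allele has switched, so c is the middle locus and the order is v – c – m.

c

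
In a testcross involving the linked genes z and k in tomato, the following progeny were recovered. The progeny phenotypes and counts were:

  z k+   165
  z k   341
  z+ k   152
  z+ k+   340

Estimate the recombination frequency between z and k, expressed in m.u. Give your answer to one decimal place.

The two most frequent classes, z+ k+ (340) and z k (341), are the parental types, so the F1 was z+ k+ / z k.
The recombinant classes are z+ k and z k+: 152 + 165 = 317.
Recombination frequency = 317/998 = 0.3176 ≈ 31.8%, i.e. 31.8 m.u.

31.8 m.u.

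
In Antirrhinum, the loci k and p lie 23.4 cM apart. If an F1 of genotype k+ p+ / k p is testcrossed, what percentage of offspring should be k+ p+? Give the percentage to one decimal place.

38.3%

A map distance of 23.4 cM corresponds to a recombination frequency of 0.234.
The F1 is k+ p+ / k p, so k+ p+ is a parental gamete class with expected frequency (1 − r)/2 = 0.766/2 = 0.3830.
That is 0.3830 = 38.3% of the progeny.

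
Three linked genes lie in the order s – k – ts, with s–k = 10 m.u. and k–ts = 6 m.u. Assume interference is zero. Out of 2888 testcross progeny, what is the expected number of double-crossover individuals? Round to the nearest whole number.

Map distances give recombination frequencies of 0.100 and 0.060 for the two intervals.
With no interference, expected double-crossover frequency = 0.100 × 0.060 = 0.00600.
Expected number = 0.00600 × 2888 = 17.33 ≈ 17.

17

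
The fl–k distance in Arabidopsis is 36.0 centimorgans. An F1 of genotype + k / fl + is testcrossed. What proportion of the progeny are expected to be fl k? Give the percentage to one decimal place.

A map distance of 36.0 centimorgans corresponds to a recombination frequency of 0.360.
The F1 is + k / fl +, so fl k is a recombinant gamete class with expected frequency r/2 = 0.360/2 = 0.1800.
That is 0.1800 = 18.0% of the progeny.

18.0%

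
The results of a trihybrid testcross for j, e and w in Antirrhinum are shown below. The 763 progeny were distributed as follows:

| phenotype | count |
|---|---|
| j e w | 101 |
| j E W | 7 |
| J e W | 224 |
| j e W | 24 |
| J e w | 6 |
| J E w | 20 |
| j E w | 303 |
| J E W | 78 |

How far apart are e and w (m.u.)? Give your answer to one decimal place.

The two most frequent reciprocal classes, J e W and j E w, are the parental types, so the F1 was J e W / j E w.
The two rarest classes, J e w and j E W, are the double crossovers. Comparing them with the parentals, only the w allele has switched, so w is the middle locus and the order is e – w – j.
Crossovers in the e–w interval produce the single-crossover classes J E W and j e w (78 + 101 = 179) plus the double crossovers (13).
RF(e–w) = (179 + 13) / 763 = 192/763 = 0.2516 → 25.2 m.u.

25.2 m.u.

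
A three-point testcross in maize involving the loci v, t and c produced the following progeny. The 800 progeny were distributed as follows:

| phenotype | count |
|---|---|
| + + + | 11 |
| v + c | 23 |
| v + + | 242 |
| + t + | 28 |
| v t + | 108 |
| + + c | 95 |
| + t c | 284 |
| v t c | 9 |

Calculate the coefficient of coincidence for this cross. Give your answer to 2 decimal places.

The two most frequent reciprocal classes, + t c and v + +, are the parental types, so the F1 was + t c / v + +.
The two rarest classes, v t c and + + +, are the double crossovers. Comparing them with the parentals, only the v allele has switched, so v is the middle locus and the order is t – v – c.
t–v: (203 + 20)/800 = 0.2787; v–c: (51 + 20)/800 = 0.0887.
Expected DCO frequency = 0.2787 × 0.0887 ≈ 0.02472; observed = 20/800 ≈ 0.02500.
Coefficient of coincidence = 0.02500/0.02472 ≈ 1.01.

1.01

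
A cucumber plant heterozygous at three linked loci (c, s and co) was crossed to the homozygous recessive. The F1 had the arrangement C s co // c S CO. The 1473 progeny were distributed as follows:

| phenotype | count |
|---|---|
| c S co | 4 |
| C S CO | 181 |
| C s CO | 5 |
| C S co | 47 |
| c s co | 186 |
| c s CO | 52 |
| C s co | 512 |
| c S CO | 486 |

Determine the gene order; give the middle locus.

co

The two rarest classes, C s CO and c S co, are the double crossovers. Comparing them with the parentals, only the co allele has switched, so co is the middle locus and the order is s – co – c.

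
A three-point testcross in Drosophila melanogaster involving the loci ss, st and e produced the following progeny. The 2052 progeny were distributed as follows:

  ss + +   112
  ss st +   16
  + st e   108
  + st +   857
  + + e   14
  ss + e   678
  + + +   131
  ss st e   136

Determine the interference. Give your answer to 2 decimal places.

0.17

The two most frequent reciprocal classes, + st + and ss + e, are the parental types, so the F1 was + st + / ss + e.
The two rarest classes, ss st + and + + e, are the double crossovers. Comparing them with the parentals, only the ss allele has switched, so ss is the middle locus and the order is e – ss – st.
e–ss: (220 + 30)/2052 = 0.1218; ss–st: (267 + 30)/2052 = 0.1447.
Expected DCO frequency = 0.1218 × 0.1447 ≈ 0.01762; observed = 30/2052 ≈ 0.01462.
Coefficient of coincidence = 0.01462/0.01762 ≈ 0.83; interference = 1 − 0.83 = 0.17.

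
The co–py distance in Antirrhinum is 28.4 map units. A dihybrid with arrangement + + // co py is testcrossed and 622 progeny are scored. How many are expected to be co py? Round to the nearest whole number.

A map distance of 28.4 map units corresponds to a recombination frequency of 0.284.
The F1 is + + / co py, so co py is a parental gamete class with expected frequency (1 − r)/2 = 0.716/2 = 0.3580.
Expected number = 0.3580 × 622 = 222.68 ≈ 223.

223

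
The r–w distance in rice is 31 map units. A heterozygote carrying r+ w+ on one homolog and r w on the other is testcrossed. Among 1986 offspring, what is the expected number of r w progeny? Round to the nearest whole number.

685

A map distance of 31 map units corresponds to a recombination frequency of 0.310.
The F1 is r+ w+ / r w, so r w is a parental gamete class with expected frequency (1 − r)/2 = 0.690/2 = 0.3450.
Expected number = 0.3450 × 1986 = 685.17 ≈ 685.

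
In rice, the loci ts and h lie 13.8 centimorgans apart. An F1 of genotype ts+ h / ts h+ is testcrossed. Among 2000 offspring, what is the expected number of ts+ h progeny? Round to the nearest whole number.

A map distance of 13.8 centimorgans corresponds to a recombination frequency of 0.138.
The F1 is ts+ h / ts h+, so ts+ h is a parental gamete class with expected frequency (1 − r)/2 = 0.862/2 = 0.4310.
Expected number = 0.4310 × 2000 = 862.00 ≈ 862.

862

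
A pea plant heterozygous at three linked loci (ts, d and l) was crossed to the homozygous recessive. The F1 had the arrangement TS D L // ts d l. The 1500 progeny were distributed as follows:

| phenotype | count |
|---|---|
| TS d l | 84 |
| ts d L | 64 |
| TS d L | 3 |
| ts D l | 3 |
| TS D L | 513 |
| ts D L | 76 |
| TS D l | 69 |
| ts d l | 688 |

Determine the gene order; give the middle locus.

The two rarest classes, TS d L and ts D l, are the double crossovers. Comparing them with the parentals, only the d allele has switched, so d is the middle locus and the order is l – d – ts.

d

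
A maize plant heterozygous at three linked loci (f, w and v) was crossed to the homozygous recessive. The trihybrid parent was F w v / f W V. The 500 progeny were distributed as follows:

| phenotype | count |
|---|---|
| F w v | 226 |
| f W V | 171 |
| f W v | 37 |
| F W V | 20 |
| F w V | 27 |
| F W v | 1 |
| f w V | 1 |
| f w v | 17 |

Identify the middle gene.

w

The two rarest classes, F W v and f w V, are the double crossovers. Comparing them with the parentals, only the w allele has switched, so w is the middle locus and the order is f – w – v.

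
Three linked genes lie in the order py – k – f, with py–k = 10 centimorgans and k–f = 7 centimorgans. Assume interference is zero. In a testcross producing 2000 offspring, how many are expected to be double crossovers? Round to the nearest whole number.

14

Map distances give recombination frequencies of 0.100 and 0.070 for the two intervals.
With no interference, expected double-crossover frequency = 0.100 × 0.070 = 0.00700.
Expected number = 0.00700 × 2000 = 14.00 ≈ 14.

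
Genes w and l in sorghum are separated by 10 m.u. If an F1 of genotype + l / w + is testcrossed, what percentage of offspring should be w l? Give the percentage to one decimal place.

5.0%

A map distance of 10 m.u. corresponds to a recombination frequency of 0.100.
The F1 is + l / w +, so w l is a recombinant gamete class with expected frequency r/2 = 0.100/2 = 0.0500.
That is 0.0500 = 5.0% of the progeny.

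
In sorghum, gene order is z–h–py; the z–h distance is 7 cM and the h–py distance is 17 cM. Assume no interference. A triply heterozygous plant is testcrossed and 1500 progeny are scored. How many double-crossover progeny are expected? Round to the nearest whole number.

Map distances give recombination frequencies of 0.070 and 0.170 for the two intervals.
With no interference, expected double-crossover frequency = 0.070 × 0.170 = 0.01190.
Expected number = 0.01190 × 1500 = 17.85 ≈ 18.

18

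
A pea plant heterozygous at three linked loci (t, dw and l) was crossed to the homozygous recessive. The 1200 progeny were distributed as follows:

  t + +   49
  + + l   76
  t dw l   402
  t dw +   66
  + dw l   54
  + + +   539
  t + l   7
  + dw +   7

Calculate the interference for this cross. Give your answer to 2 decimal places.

The two most frequent reciprocal classes, t dw l and + + +, are the parental types, so the F1 was t dw l / + + +.
The two rarest classes, t + l and + dw +, are the double crossovers. Comparing them with the parentals, only the dw allele has switched, so dw is the middle locus and the order is l – dw – t.
l–dw: (142 + 14)/1200 = 0.1300; dw–t: (103 + 14)/1200 = 0.0975.
Expected DCO frequency = 0.1300 × 0.0975 ≈ 0.01268; observed = 14/1200 ≈ 0.01167.
Coefficient of coincidence = 0.01167/0.01268 ≈ 0.92; interference = 1 − 0.92 = 0.08.

0.08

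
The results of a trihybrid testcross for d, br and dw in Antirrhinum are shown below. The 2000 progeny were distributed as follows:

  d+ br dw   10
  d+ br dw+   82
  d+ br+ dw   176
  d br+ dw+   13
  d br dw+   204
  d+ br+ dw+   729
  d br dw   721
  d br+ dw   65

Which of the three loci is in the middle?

d

The two most frequent reciprocal classes, d br dw and d+ br+ dw+, are the parental types, so the F1 was d br dw / d+ br+ dw+.
The two rarest classes, d+ br dw and d br+ dw+, are the double crossovers. Comparing them with the parentals, only the d allele has switched, so d is the middle locus and the order is br – d – dw.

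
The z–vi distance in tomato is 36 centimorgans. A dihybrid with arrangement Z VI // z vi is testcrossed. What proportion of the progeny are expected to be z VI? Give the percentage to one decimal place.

A map distance of 36 centimorgans corresponds to a recombination frequency of 0.360.
The F1 is Z VI / z vi, so z VI is a recombinant gamete class with expected frequency r/2 = 0.360/2 = 0.1800.
That is 0.1800 = 18.0% of the progeny.

18.0%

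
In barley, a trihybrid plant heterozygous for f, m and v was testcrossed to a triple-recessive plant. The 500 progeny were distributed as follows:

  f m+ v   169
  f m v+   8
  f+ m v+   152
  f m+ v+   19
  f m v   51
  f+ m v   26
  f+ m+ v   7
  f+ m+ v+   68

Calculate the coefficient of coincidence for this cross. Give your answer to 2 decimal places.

The two most frequent reciprocal classes, f m+ v and f+ m v+, are the parental types, so the F1 was f m+ v / f+ m v+.
The two rarest classes, f+ m+ v and f m v+, are the double crossovers. Comparing them with the parentals, only the f allele has switched, so f is the middle locus and the order is m – f – v.
m–f: (119 + 15)/500 = 0.2680; f–v: (45 + 15)/500 = 0.1200.
Expected DCO frequency = 0.2680 × 0.1200 ≈ 0.03216; observed = 15/500 ≈ 0.03000.
Coefficient of coincidence = 0.03000/0.03216 ≈ 0.93.

0.93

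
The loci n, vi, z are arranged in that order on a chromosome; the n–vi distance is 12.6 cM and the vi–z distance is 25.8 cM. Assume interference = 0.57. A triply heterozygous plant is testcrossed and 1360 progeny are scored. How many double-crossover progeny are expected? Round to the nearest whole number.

19

Map distances give recombination frequencies of 0.126 and 0.258 for the two intervals.
With interference 0.57 (so coincidence = 0.43), expected double-crossover frequency = 0.126 × 0.258 × 0.43 = 0.01398.
Expected number = 0.01398 × 1360 = 19.01 ≈ 19.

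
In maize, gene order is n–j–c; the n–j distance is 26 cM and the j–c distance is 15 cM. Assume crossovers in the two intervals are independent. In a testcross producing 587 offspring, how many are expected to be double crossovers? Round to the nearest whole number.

23

Map distances give recombination frequencies of 0.260 and 0.150 for the two intervals.
With no interference, expected double-crossover frequency = 0.260 × 0.150 = 0.03900.
Expected number = 0.03900 × 587 = 22.89 ≈ 23.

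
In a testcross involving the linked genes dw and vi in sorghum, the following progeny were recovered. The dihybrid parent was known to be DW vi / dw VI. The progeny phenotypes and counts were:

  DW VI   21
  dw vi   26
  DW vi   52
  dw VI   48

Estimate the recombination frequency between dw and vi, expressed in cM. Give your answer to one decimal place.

The recombinant classes are DW VI and dw vi: 21 + 26 = 47.
Recombination frequency = 47/147 = 0.3197 ≈ 32.0%, i.e. 32.0 cM.

32.0 cM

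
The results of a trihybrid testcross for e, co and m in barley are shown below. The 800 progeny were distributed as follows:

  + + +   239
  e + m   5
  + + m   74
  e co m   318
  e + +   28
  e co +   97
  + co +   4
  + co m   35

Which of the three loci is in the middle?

co

The two most frequent reciprocal classes, + + + and e co m, are the parental types, so the F1 was + + + / e co m.
The two rarest classes, + co + and e + m, are the double crossovers. Comparing them with the parentals, only the co allele has switched, so co is the middle locus and the order is m – co – e.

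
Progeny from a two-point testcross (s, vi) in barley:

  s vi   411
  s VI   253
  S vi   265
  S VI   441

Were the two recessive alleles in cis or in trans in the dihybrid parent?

The two most frequent classes are S VI (441) and s vi (411); these are the parental (non-recombinant) types.
So the F1 carried S VI on one chromosome and s vi on the other — the recessive alleles are on the same chromosome (cis / coupling).

cis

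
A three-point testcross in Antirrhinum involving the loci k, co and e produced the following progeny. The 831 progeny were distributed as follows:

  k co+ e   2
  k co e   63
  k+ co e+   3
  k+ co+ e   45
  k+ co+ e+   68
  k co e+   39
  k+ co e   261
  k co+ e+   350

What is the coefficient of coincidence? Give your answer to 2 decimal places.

The two most frequent reciprocal classes, k co+ e+ and k+ co e, are the parental types, so the F1 was k co+ e+ / k+ co e.
The two rarest classes, k co+ e and k+ co e+, are the double crossovers. Comparing them with the parentals, only the e allele has switched, so e is the middle locus and the order is k – e – co.
k–e: (131 + 5)/831 = 0.1637; e–co: (84 + 5)/831 = 0.1071.
Expected DCO frequency = 0.1637 × 0.1071 ≈ 0.01753; observed = 5/831 ≈ 0.00602.
Coefficient of coincidence = 0.00602/0.01753 ≈ 0.34.

0.34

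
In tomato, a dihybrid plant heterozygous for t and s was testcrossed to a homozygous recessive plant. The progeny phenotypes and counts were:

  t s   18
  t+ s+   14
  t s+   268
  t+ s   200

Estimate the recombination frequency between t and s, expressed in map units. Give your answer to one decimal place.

6.4 map units

The two most frequent classes, t+ s (200) and t s+ (268), are the parental types, so the F1 was t+ s / t s+.
The recombinant classes are t+ s+ and t s: 14 + 18 = 32.
Recombination frequency = 32/500 = 0.0640 ≈ 6.4%, i.e. 6.4 map units.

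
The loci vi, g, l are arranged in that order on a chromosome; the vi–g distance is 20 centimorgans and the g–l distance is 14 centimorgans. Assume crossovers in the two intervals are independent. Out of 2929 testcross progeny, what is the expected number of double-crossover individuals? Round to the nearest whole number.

82

Map distances give recombination frequencies of 0.200 and 0.140 for the two intervals.
With no interference, expected double-crossover frequency = 0.200 × 0.140 = 0.02800.
Expected number = 0.02800 × 2929 = 82.01 ≈ 82.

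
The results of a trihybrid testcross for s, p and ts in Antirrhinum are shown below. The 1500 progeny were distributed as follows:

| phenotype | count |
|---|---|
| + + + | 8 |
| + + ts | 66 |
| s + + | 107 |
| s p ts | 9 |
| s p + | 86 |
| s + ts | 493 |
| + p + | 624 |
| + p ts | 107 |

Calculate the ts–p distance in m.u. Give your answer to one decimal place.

15.4 m.u.

The two most frequent reciprocal classes, + p + and s + ts, are the parental types, so the F1 was + p + / s + ts.
The two rarest classes, + + + and s p ts, are the double crossovers. Comparing them with the parentals, only the p allele has switched, so p is the middle locus and the order is s – p – ts.
Crossovers in the p–ts interval produce the single-crossover classes + p ts and s + + (107 + 107 = 214) plus the double crossovers (17).
RF(p–ts) = (214 + 17) / 1500 = 231/1500 = 0.1540 → 15.4 m.u.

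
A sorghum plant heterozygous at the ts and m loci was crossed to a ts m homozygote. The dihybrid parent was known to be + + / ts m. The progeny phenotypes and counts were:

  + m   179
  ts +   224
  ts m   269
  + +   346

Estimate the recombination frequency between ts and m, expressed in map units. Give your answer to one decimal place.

The recombinant classes are + m and ts +: 179 + 224 = 403.
Recombination frequency = 403/1018 = 0.3959 ≈ 39.6%, i.e. 39.6 map units.

39.6 map units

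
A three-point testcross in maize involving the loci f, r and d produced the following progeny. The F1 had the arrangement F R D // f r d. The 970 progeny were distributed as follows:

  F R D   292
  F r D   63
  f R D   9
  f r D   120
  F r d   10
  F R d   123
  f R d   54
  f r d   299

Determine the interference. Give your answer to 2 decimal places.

The two rarest classes, f R D and F r d, are the double crossovers. Comparing them with the parentals, only the f allele has switched, so f is the middle locus and the order is r – f – d.
r–f: (117 + 19)/970 = 0.1402; f–d: (243 + 19)/970 = 0.2701.
Expected DCO frequency = 0.1402 × 0.2701 ≈ 0.03787; observed = 19/970 ≈ 0.01959.
Coefficient of coincidence = 0.01959/0.03787 ≈ 0.52; interference = 1 − 0.52 = 0.48.

0.48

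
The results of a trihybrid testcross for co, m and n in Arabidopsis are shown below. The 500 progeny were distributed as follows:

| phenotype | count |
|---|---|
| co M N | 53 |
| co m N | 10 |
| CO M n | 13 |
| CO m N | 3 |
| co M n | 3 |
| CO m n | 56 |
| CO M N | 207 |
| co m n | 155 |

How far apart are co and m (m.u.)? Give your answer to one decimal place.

The two most frequent reciprocal classes, CO M N and co m n, are the parental types, so the F1 was CO M N / co m n.
The two rarest classes, CO m N and co M n, are the double crossovers. Comparing them with the parentals, only the m allele has switched, so m is the middle locus and the order is n – m – co.
Crossovers in the m–co interval produce the single-crossover classes co M N and CO m n (53 + 56 = 109) plus the double crossovers (6).
RF(m–co) = (109 + 6) / 500 = 115/500 = 0.2300 → 23.0 m.u.

23.0 m.u.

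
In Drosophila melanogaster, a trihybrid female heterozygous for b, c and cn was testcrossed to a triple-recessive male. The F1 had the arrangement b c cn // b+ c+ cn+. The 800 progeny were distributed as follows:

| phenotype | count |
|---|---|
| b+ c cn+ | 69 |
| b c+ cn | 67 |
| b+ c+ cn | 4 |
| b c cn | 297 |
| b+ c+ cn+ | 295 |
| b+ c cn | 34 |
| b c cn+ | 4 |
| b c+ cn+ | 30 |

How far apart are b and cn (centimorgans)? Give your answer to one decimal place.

The two rarest classes, b c cn+ and b+ c+ cn, are the double crossovers. Comparing them with the parentals, only the cn allele has switched, so cn is the middle locus and the order is c – cn – b.
Crossovers in the cn–b interval produce the single-crossover classes b+ c cn and b c+ cn+ (34 + 30 = 64) plus the double crossovers (8).
RF(cn–b) = (64 + 8) / 800 = 72/800 = 0.0900 → 9.0 centimorgans.

9.0 centimorgans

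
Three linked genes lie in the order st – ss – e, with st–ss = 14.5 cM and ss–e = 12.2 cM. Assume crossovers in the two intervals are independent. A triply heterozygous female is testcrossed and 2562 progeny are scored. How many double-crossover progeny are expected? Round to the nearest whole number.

Map distances give recombination frequencies of 0.145 and 0.122 for the two intervals.
With no interference, expected double-crossover frequency = 0.145 × 0.122 = 0.01769.
Expected number = 0.01769 × 2562 = 45.32 ≈ 45.

45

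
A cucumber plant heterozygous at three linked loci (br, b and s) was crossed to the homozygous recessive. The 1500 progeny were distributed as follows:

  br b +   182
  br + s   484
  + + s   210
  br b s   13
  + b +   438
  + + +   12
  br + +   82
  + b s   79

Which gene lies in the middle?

The two most frequent reciprocal classes, br + s and + b +, are the parental types, so the F1 was br + s / + b +.
The two rarest classes, br b s and + + +, are the double crossovers. Comparing them with the parentals, only the b allele has switched, so b is the middle locus and the order is br – b – s.

b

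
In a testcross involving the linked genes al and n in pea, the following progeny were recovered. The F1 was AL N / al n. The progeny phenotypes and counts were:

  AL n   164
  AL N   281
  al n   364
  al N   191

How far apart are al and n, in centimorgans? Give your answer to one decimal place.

The recombinant classes are AL n and al N: 164 + 191 = 355.
Recombination frequency = 355/1000 = 0.3550 ≈ 35.5%, i.e. 35.5 centimorgans.

35.5 centimorgans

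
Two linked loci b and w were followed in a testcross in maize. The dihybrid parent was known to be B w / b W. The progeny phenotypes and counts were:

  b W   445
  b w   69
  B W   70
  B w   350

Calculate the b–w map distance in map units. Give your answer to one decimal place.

14.9 map units

The recombinant classes are B W and b w: 70 + 69 = 139.
Recombination frequency = 139/934 = 0.1488 ≈ 14.9%, i.e. 14.9 map units.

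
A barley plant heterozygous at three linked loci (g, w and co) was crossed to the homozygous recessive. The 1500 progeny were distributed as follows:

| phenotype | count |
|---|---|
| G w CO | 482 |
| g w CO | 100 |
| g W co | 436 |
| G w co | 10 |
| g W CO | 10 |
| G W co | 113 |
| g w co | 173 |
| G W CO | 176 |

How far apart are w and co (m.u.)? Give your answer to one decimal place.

The two most frequent reciprocal classes, g W co and G w CO, are the parental types, so the F1 was g W co / G w CO.
The two rarest classes, g W CO and G w co, are the double crossovers. Comparing them with the parentals, only the co allele has switched, so co is the middle locus and the order is w – co – g.
Crossovers in the w–co interval produce the single-crossover classes g w co and G W CO (173 + 176 = 349) plus the double crossovers (20).
RF(w–co) = (349 + 20) / 1500 = 369/1500 = 0.2460 → 24.6 m.u.

24.6 m.u.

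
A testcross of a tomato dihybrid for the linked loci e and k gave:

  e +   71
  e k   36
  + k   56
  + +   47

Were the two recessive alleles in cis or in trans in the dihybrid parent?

trans

The two most frequent classes are + k (56) and e + (71); these are the parental (non-recombinant) types.
So the F1 carried + k on one chromosome and e + on the other — the recessive alleles are on opposite chromosomes (trans / repulsion).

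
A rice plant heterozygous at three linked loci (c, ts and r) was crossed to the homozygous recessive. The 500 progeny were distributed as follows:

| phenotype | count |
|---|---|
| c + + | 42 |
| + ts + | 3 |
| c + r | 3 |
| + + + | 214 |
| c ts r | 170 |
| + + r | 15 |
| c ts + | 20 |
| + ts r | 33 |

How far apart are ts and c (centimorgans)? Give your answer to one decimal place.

16.2 centimorgans

The two most frequent reciprocal classes, c ts r and + + +, are the parental types, so the F1 was c ts r / + + +.
The two rarest classes, c + r and + ts +, are the double crossovers. Comparing them with the parentals, only the ts allele has switched, so ts is the middle locus and the order is c – ts – r.
Crossovers in the c–ts interval produce the single-crossover classes + ts r and c + + (33 + 42 = 75) plus the double crossovers (6).
RF(c–ts) = (75 + 6) / 500 = 81/500 = 0.1620 → 16.2 centimorgans.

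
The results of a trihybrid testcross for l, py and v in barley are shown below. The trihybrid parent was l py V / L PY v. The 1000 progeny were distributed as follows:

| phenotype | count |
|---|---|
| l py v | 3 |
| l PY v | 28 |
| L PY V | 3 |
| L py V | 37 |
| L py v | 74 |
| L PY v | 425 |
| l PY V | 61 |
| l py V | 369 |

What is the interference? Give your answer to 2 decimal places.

The two rarest classes, l py v and L PY V, are the double crossovers. Comparing them with the parentals, only the v allele has switched, so v is the middle locus and the order is l – v – py.
l–v: (65 + 6)/1000 = 0.0710; v–py: (135 + 6)/1000 = 0.1410.
Expected DCO frequency = 0.0710 × 0.1410 ≈ 0.01001; observed = 6/1000 ≈ 0.00600.
Coefficient of coincidence = 0.00600/0.01001 ≈ 0.60; interference = 1 − 0.60 = 0.40.

0.40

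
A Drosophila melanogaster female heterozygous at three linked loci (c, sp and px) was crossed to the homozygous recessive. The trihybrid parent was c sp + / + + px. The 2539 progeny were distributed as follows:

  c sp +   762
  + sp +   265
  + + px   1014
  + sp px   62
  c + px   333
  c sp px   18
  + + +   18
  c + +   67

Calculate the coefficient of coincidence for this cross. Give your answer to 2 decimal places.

0.87

The two rarest classes, c sp px and + + +, are the double crossovers. Comparing them with the parentals, only the px allele has switched, so px is the middle locus and the order is sp – px – c.
sp–px: (129 + 36)/2539 = 0.0650; px–c: (598 + 36)/2539 = 0.2497.
Expected DCO frequency = 0.0650 × 0.2497 ≈ 0.01623; observed = 36/2539 ≈ 0.01418.
Coefficient of coincidence = 0.01418/0.01623 ≈ 0.87.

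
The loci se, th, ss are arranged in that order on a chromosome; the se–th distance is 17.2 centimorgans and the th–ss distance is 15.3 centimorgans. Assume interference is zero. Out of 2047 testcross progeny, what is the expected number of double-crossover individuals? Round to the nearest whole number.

54

Map distances give recombination frequencies of 0.172 and 0.153 for the two intervals.
With no interference, expected double-crossover frequency = 0.172 × 0.153 = 0.02632.
Expected number = 0.02632 × 2047 = 53.87 ≈ 54.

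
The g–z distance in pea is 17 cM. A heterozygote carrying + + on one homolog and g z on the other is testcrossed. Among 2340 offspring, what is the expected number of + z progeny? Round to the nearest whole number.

199

A map distance of 17 cM corresponds to a recombination frequency of 0.170.
The F1 is + + / g z, so + z is a recombinant gamete class with expected frequency r/2 = 0.170/2 = 0.0850.
Expected number = 0.0850 × 2340 = 198.90 ≈ 199.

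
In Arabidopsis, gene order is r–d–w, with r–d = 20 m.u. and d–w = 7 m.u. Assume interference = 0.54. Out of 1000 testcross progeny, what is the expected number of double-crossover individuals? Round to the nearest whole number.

6

Map distances give recombination frequencies of 0.200 and 0.070 for the two intervals.
With interference 0.54 (so coincidence = 0.46), expected double-crossover frequency = 0.200 × 0.070 × 0.46 = 0.00644.
Expected number = 0.00644 × 1000 = 6.44 ≈ 6.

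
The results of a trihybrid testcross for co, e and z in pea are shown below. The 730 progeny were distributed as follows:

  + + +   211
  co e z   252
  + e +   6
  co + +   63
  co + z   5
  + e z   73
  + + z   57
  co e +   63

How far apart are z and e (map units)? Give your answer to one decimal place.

The two most frequent reciprocal classes, + + + and co e z, are the parental types, so the F1 was + + + / co e z.
The two rarest classes, + e + and co + z, are the double crossovers. Comparing them with the parentals, only the e allele has switched, so e is the middle locus and the order is z – e – co.
Crossovers in the z–e interval produce the single-crossover classes + + z and co e + (57 + 63 = 120) plus the double crossovers (11).
RF(z–e) = (120 + 11) / 730 = 131/730 = 0.1795 → 17.9 map units.

17.9 map units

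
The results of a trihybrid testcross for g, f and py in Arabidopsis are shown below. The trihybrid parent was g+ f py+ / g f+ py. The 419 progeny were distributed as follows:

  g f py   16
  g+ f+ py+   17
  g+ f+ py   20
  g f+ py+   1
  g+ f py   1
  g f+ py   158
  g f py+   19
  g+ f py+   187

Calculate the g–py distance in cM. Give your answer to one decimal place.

9.8 cM

The two rarest classes, g+ f py and g f+ py+, are the double crossovers. Comparing them with the parentals, only the py allele has switched, so py is the middle locus and the order is g – py – f.
Crossovers in the g–py interval produce the single-crossover classes g f py+ and g+ f+ py (19 + 20 = 39) plus the double crossovers (2).
RF(g–py) = (39 + 2) / 419 = 41/419 = 0.0979 → 9.8 cM.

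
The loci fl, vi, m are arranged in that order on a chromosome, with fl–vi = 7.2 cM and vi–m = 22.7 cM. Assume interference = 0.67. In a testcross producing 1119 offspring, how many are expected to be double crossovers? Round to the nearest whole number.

6

Map distances give recombination frequencies of 0.072 and 0.227 for the two intervals.
With interference 0.67 (so coincidence = 0.33), expected double-crossover frequency = 0.072 × 0.227 × 0.33 = 0.00539.
Expected number = 0.00539 × 1119 = 6.04 ≈ 6.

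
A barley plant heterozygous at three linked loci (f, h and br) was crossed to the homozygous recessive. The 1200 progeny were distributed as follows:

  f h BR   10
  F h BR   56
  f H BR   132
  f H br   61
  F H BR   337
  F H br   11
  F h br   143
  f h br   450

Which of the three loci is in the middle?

br

The two most frequent reciprocal classes, f h br and F H BR, are the parental types, so the F1 was f h br / F H BR.
The two rarest classes, f h BR and F H br, are the double crossovers. Comparing them with the parentals, only the br allele has switched, so br is the middle locus and the order is f – br – h.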